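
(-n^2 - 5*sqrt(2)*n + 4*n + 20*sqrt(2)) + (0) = -n^2 - 5*sqrt(2)*n + 4*n + 20*sqrt(2)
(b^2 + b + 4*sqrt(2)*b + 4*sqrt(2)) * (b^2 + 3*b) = b^4 + 4*b^3 + 4*sqrt(2)*b^3 + 3*b^2 + 16*sqrt(2)*b^2 + 12*sqrt(2)*b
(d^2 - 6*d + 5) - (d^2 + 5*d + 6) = -11*d - 1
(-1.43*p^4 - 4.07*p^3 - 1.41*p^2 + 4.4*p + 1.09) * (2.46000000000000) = -3.5178*p^4 - 10.0122*p^3 - 3.4686*p^2 + 10.824*p + 2.6814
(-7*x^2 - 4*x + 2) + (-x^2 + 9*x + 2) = -8*x^2 + 5*x + 4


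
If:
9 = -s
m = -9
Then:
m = -9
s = -9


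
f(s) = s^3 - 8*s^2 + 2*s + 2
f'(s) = 3*s^2 - 16*s + 2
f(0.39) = 1.62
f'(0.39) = -3.78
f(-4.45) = -253.44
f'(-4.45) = 132.61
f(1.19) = -5.26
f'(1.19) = -12.79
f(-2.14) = -48.72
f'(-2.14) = 49.98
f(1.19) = -5.26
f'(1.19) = -12.79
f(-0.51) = -1.23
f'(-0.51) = 10.94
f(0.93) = -2.25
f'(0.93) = -10.29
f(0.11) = 2.12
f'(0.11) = 0.28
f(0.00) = 2.00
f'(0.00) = 2.00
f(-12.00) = -2902.00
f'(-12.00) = 626.00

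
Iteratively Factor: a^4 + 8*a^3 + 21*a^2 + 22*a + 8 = (a + 1)*(a^3 + 7*a^2 + 14*a + 8) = (a + 1)*(a + 4)*(a^2 + 3*a + 2) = (a + 1)^2*(a + 4)*(a + 2)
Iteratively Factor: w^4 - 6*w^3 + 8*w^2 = (w)*(w^3 - 6*w^2 + 8*w) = w^2*(w^2 - 6*w + 8) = w^2*(w - 2)*(w - 4)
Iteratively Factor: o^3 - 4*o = (o - 2)*(o^2 + 2*o) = o*(o - 2)*(o + 2)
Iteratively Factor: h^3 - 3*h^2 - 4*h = (h)*(h^2 - 3*h - 4) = h*(h + 1)*(h - 4)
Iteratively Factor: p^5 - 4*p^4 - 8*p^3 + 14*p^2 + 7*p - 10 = (p - 1)*(p^4 - 3*p^3 - 11*p^2 + 3*p + 10) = (p - 5)*(p - 1)*(p^3 + 2*p^2 - p - 2) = (p - 5)*(p - 1)*(p + 1)*(p^2 + p - 2) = (p - 5)*(p - 1)*(p + 1)*(p + 2)*(p - 1)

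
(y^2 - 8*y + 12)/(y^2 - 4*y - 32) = (-y^2 + 8*y - 12)/(-y^2 + 4*y + 32)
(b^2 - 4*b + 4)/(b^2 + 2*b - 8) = (b - 2)/(b + 4)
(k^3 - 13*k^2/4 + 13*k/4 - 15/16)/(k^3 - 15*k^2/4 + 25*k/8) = (4*k^2 - 8*k + 3)/(2*k*(2*k - 5))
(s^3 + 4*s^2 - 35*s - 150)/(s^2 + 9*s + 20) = (s^2 - s - 30)/(s + 4)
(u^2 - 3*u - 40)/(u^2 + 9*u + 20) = (u - 8)/(u + 4)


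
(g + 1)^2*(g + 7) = g^3 + 9*g^2 + 15*g + 7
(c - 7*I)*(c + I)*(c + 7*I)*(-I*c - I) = -I*c^4 + c^3 - I*c^3 + c^2 - 49*I*c^2 + 49*c - 49*I*c + 49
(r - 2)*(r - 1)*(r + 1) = r^3 - 2*r^2 - r + 2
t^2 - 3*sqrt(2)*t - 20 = (t - 5*sqrt(2))*(t + 2*sqrt(2))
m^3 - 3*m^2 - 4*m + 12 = (m - 3)*(m - 2)*(m + 2)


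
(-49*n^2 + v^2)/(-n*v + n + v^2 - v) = (49*n^2 - v^2)/(n*v - n - v^2 + v)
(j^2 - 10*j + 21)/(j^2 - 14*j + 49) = (j - 3)/(j - 7)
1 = 1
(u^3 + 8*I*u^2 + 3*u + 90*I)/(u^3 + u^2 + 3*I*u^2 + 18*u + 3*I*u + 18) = (u + 5*I)/(u + 1)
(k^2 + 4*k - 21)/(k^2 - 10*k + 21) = (k + 7)/(k - 7)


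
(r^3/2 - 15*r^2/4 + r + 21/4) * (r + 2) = r^4/2 - 11*r^3/4 - 13*r^2/2 + 29*r/4 + 21/2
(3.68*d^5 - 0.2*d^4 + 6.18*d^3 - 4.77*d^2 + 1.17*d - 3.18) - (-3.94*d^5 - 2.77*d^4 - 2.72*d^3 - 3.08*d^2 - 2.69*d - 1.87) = 7.62*d^5 + 2.57*d^4 + 8.9*d^3 - 1.69*d^2 + 3.86*d - 1.31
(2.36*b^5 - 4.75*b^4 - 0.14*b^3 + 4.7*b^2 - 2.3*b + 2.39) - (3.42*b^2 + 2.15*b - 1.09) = 2.36*b^5 - 4.75*b^4 - 0.14*b^3 + 1.28*b^2 - 4.45*b + 3.48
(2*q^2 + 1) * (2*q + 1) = 4*q^3 + 2*q^2 + 2*q + 1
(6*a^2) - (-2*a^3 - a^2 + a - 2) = 2*a^3 + 7*a^2 - a + 2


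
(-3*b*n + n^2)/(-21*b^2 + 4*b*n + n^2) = n/(7*b + n)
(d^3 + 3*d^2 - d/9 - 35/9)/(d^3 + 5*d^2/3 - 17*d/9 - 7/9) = (3*d + 5)/(3*d + 1)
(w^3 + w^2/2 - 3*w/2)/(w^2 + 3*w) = (2*w^2 + w - 3)/(2*(w + 3))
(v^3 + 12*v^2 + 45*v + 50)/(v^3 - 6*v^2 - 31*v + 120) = (v^2 + 7*v + 10)/(v^2 - 11*v + 24)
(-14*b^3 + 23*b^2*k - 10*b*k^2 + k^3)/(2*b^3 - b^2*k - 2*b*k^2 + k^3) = (-7*b + k)/(b + k)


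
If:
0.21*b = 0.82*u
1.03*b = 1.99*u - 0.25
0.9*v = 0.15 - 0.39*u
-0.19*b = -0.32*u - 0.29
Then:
No Solution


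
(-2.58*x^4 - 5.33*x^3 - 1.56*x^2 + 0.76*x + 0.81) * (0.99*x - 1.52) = -2.5542*x^5 - 1.3551*x^4 + 6.5572*x^3 + 3.1236*x^2 - 0.3533*x - 1.2312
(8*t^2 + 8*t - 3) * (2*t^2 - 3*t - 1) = 16*t^4 - 8*t^3 - 38*t^2 + t + 3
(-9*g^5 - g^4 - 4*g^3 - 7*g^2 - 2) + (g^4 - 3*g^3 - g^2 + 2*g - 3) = -9*g^5 - 7*g^3 - 8*g^2 + 2*g - 5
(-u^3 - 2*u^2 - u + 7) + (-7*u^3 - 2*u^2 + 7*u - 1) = -8*u^3 - 4*u^2 + 6*u + 6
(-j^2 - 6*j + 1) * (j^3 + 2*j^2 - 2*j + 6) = -j^5 - 8*j^4 - 9*j^3 + 8*j^2 - 38*j + 6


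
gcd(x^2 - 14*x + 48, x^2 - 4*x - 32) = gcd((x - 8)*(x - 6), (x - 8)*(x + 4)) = x - 8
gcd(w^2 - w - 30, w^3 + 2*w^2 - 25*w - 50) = w + 5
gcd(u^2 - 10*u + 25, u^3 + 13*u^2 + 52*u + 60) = 1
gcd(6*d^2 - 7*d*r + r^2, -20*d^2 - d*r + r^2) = 1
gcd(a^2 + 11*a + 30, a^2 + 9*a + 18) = a + 6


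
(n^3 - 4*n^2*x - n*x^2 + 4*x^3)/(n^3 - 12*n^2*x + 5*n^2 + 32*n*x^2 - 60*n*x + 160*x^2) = (-n^2 + x^2)/(-n^2 + 8*n*x - 5*n + 40*x)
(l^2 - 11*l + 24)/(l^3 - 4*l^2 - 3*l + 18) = (l - 8)/(l^2 - l - 6)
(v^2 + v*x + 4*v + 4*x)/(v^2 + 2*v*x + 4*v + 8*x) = (v + x)/(v + 2*x)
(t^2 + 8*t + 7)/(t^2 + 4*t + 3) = (t + 7)/(t + 3)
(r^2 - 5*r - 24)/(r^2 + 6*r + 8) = (r^2 - 5*r - 24)/(r^2 + 6*r + 8)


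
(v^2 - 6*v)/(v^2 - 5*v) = (v - 6)/(v - 5)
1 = 1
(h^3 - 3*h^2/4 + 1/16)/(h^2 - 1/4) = (8*h^2 - 2*h - 1)/(4*(2*h + 1))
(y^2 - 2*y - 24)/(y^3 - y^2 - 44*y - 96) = (y - 6)/(y^2 - 5*y - 24)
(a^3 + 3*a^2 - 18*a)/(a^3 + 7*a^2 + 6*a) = (a - 3)/(a + 1)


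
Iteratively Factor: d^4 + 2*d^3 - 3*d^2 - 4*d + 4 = (d - 1)*(d^3 + 3*d^2 - 4) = (d - 1)*(d + 2)*(d^2 + d - 2) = (d - 1)^2*(d + 2)*(d + 2)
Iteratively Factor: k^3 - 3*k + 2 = (k - 1)*(k^2 + k - 2) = (k - 1)^2*(k + 2)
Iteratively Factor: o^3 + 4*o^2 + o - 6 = (o + 3)*(o^2 + o - 2) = (o - 1)*(o + 3)*(o + 2)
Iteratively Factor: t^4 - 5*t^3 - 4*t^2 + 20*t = (t)*(t^3 - 5*t^2 - 4*t + 20) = t*(t + 2)*(t^2 - 7*t + 10) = t*(t - 5)*(t + 2)*(t - 2)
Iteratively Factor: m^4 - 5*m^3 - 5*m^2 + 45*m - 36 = (m - 4)*(m^3 - m^2 - 9*m + 9) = (m - 4)*(m + 3)*(m^2 - 4*m + 3) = (m - 4)*(m - 3)*(m + 3)*(m - 1)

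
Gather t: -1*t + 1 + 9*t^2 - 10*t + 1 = 9*t^2 - 11*t + 2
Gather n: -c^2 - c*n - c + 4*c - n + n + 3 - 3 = -c^2 - c*n + 3*c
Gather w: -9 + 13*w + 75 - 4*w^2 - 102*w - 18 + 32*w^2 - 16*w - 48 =28*w^2 - 105*w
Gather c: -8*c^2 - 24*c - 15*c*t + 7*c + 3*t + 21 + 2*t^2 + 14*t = -8*c^2 + c*(-15*t - 17) + 2*t^2 + 17*t + 21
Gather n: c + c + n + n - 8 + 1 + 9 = 2*c + 2*n + 2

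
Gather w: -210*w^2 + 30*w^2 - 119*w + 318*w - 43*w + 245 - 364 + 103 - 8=-180*w^2 + 156*w - 24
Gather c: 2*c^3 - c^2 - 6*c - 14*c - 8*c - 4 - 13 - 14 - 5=2*c^3 - c^2 - 28*c - 36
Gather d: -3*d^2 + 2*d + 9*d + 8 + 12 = -3*d^2 + 11*d + 20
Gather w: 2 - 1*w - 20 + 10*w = 9*w - 18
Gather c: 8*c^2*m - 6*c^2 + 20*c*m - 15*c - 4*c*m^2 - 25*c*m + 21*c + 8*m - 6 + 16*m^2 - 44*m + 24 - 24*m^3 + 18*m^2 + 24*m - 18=c^2*(8*m - 6) + c*(-4*m^2 - 5*m + 6) - 24*m^3 + 34*m^2 - 12*m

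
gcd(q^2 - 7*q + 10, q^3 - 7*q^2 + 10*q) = q^2 - 7*q + 10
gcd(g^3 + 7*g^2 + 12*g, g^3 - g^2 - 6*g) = g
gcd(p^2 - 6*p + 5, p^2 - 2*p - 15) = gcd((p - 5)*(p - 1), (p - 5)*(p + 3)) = p - 5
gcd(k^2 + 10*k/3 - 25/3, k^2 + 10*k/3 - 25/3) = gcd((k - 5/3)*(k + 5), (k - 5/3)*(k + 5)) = k^2 + 10*k/3 - 25/3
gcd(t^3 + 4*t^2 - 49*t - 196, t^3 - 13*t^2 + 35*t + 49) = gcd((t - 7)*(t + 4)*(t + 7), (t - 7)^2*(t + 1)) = t - 7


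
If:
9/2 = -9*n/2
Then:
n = -1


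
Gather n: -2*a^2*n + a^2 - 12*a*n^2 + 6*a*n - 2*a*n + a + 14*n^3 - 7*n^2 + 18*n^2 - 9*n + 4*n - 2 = a^2 + a + 14*n^3 + n^2*(11 - 12*a) + n*(-2*a^2 + 4*a - 5) - 2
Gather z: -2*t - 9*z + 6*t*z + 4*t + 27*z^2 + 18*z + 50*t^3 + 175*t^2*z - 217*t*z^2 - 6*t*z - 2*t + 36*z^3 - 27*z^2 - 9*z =50*t^3 + 175*t^2*z - 217*t*z^2 + 36*z^3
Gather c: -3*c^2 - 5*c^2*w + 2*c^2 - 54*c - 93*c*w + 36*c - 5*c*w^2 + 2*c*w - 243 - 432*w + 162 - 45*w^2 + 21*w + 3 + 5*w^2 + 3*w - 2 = c^2*(-5*w - 1) + c*(-5*w^2 - 91*w - 18) - 40*w^2 - 408*w - 80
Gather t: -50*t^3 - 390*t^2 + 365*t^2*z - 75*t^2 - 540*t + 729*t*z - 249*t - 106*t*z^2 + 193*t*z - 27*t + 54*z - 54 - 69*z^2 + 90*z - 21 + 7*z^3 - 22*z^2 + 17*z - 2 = -50*t^3 + t^2*(365*z - 465) + t*(-106*z^2 + 922*z - 816) + 7*z^3 - 91*z^2 + 161*z - 77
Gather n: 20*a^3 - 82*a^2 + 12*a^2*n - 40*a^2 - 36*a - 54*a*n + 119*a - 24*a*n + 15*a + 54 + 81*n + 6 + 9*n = 20*a^3 - 122*a^2 + 98*a + n*(12*a^2 - 78*a + 90) + 60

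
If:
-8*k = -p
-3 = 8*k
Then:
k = -3/8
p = -3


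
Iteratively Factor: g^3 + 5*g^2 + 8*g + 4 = (g + 2)*(g^2 + 3*g + 2) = (g + 1)*(g + 2)*(g + 2)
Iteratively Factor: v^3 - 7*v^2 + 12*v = (v)*(v^2 - 7*v + 12) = v*(v - 4)*(v - 3)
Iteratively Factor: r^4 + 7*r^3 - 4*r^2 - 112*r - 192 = (r + 4)*(r^3 + 3*r^2 - 16*r - 48) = (r - 4)*(r + 4)*(r^2 + 7*r + 12) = (r - 4)*(r + 3)*(r + 4)*(r + 4)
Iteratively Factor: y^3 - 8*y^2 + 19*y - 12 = (y - 4)*(y^2 - 4*y + 3) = (y - 4)*(y - 1)*(y - 3)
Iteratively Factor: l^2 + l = (l)*(l + 1)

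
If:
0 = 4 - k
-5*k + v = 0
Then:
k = 4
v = 20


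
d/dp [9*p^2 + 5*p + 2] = 18*p + 5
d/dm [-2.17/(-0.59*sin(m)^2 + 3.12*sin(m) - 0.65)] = (6.7704 - 2.5606*sin(m))*cos(m)/(0.59*sin(m)^2 - 3.12*sin(m) + 0.65)^2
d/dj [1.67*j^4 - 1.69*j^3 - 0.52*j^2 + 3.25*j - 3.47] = 6.68*j^3 - 5.07*j^2 - 1.04*j + 3.25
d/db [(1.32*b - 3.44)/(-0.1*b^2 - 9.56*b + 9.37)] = (0.132*b^2 - 0.688000000000001*b - 20.518)/(0.01*b^4 + 1.912*b^3 + 89.5196*b^2 - 179.1544*b + 87.7969)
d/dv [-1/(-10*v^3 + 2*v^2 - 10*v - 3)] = 2*(-15*v^2 + 2*v - 5)/(10*v^3 - 2*v^2 + 10*v + 3)^2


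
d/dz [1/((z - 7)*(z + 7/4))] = 4*(21 - 8*z)/(16*z^4 - 168*z^3 + 49*z^2 + 2058*z + 2401)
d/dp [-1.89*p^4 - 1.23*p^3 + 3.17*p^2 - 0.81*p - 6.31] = -7.56*p^3 - 3.69*p^2 + 6.34*p - 0.81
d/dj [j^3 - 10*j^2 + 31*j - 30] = 3*j^2 - 20*j + 31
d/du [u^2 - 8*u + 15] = 2*u - 8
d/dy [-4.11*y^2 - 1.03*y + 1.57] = -8.22*y - 1.03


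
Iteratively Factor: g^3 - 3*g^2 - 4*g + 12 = (g - 3)*(g^2 - 4) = (g - 3)*(g - 2)*(g + 2)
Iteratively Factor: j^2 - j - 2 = (j - 2)*(j + 1)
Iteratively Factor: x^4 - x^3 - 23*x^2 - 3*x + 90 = (x - 5)*(x^3 + 4*x^2 - 3*x - 18) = (x - 5)*(x - 2)*(x^2 + 6*x + 9) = (x - 5)*(x - 2)*(x + 3)*(x + 3)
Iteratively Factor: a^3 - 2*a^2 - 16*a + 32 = (a - 4)*(a^2 + 2*a - 8) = (a - 4)*(a + 4)*(a - 2)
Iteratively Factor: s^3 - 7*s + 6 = (s - 1)*(s^2 + s - 6) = (s - 1)*(s + 3)*(s - 2)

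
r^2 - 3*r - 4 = (r - 4)*(r + 1)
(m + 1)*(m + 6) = m^2 + 7*m + 6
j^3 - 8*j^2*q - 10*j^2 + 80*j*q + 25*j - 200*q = (j - 5)^2*(j - 8*q)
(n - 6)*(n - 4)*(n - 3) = n^3 - 13*n^2 + 54*n - 72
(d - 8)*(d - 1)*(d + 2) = d^3 - 7*d^2 - 10*d + 16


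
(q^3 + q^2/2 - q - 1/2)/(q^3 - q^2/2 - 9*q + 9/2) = (2*q^3 + q^2 - 2*q - 1)/(2*q^3 - q^2 - 18*q + 9)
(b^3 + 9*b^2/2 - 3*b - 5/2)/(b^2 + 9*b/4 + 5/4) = 2*(2*b^3 + 9*b^2 - 6*b - 5)/(4*b^2 + 9*b + 5)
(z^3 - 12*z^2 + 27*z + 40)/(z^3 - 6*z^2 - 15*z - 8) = (z - 5)/(z + 1)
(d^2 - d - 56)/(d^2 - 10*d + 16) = (d + 7)/(d - 2)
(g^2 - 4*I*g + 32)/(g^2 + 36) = (g^2 - 4*I*g + 32)/(g^2 + 36)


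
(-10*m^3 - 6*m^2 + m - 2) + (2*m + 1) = -10*m^3 - 6*m^2 + 3*m - 1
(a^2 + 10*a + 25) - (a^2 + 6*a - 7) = 4*a + 32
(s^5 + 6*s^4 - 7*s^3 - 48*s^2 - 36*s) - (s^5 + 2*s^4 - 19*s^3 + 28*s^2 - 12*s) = 4*s^4 + 12*s^3 - 76*s^2 - 24*s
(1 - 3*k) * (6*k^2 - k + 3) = -18*k^3 + 9*k^2 - 10*k + 3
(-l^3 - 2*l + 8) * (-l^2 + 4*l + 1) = l^5 - 4*l^4 + l^3 - 16*l^2 + 30*l + 8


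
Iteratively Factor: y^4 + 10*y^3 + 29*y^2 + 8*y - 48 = (y + 3)*(y^3 + 7*y^2 + 8*y - 16) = (y - 1)*(y + 3)*(y^2 + 8*y + 16) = (y - 1)*(y + 3)*(y + 4)*(y + 4)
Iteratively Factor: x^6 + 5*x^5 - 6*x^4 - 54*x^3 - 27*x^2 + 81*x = (x + 3)*(x^5 + 2*x^4 - 12*x^3 - 18*x^2 + 27*x) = (x + 3)^2*(x^4 - x^3 - 9*x^2 + 9*x) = (x - 1)*(x + 3)^2*(x^3 - 9*x) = (x - 1)*(x + 3)^3*(x^2 - 3*x) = (x - 3)*(x - 1)*(x + 3)^3*(x)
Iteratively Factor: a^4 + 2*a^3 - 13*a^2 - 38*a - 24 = (a + 1)*(a^3 + a^2 - 14*a - 24) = (a + 1)*(a + 2)*(a^2 - a - 12) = (a + 1)*(a + 2)*(a + 3)*(a - 4)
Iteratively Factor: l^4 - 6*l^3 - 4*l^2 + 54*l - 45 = (l - 1)*(l^3 - 5*l^2 - 9*l + 45) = (l - 1)*(l + 3)*(l^2 - 8*l + 15) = (l - 5)*(l - 1)*(l + 3)*(l - 3)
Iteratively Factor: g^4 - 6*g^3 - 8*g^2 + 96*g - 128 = (g - 2)*(g^3 - 4*g^2 - 16*g + 64) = (g - 2)*(g + 4)*(g^2 - 8*g + 16) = (g - 4)*(g - 2)*(g + 4)*(g - 4)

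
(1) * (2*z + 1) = 2*z + 1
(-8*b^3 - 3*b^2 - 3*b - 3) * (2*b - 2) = -16*b^4 + 10*b^3 + 6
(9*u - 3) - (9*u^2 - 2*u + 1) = -9*u^2 + 11*u - 4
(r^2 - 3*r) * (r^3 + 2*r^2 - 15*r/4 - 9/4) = r^5 - r^4 - 39*r^3/4 + 9*r^2 + 27*r/4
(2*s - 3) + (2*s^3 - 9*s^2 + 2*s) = 2*s^3 - 9*s^2 + 4*s - 3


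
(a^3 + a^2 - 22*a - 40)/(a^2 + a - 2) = (a^2 - a - 20)/(a - 1)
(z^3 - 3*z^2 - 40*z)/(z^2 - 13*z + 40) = z*(z + 5)/(z - 5)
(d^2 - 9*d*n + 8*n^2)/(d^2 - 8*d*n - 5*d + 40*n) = (d - n)/(d - 5)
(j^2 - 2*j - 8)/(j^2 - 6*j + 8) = (j + 2)/(j - 2)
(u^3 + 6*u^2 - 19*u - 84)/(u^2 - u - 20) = (-u^3 - 6*u^2 + 19*u + 84)/(-u^2 + u + 20)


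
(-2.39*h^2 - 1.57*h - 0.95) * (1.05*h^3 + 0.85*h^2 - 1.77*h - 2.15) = -2.5095*h^5 - 3.68*h^4 + 1.8983*h^3 + 7.1099*h^2 + 5.057*h + 2.0425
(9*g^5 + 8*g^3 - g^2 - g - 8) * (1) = 9*g^5 + 8*g^3 - g^2 - g - 8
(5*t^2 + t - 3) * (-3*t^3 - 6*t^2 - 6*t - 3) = -15*t^5 - 33*t^4 - 27*t^3 - 3*t^2 + 15*t + 9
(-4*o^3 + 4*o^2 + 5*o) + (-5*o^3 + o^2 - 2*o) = -9*o^3 + 5*o^2 + 3*o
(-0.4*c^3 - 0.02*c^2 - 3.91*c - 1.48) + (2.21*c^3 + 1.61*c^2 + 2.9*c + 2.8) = 1.81*c^3 + 1.59*c^2 - 1.01*c + 1.32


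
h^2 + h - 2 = (h - 1)*(h + 2)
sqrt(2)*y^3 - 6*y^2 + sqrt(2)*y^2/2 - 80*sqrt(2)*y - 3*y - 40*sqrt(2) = (y - 8*sqrt(2))*(y + 5*sqrt(2))*(sqrt(2)*y + sqrt(2)/2)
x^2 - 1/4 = (x - 1/2)*(x + 1/2)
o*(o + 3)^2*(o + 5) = o^4 + 11*o^3 + 39*o^2 + 45*o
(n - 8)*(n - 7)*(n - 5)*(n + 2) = n^4 - 18*n^3 + 91*n^2 - 18*n - 560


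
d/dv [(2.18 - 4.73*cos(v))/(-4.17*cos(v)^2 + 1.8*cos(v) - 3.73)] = (19.7241*cos(v)^2 - 18.1812*cos(v) - 13.7189)*sin(v)/(17.3889*cos(v)^4 - 15.012*cos(v)^3 + 34.3482*cos(v)^2 - 13.428*cos(v) + 13.9129)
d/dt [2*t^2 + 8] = 4*t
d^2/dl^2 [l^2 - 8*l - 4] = 2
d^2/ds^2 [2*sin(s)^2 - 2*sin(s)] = 2*sin(s) + 4*cos(2*s)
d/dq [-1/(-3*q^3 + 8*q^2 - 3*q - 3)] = (-9*q^2 + 16*q - 3)/(3*q^3 - 8*q^2 + 3*q + 3)^2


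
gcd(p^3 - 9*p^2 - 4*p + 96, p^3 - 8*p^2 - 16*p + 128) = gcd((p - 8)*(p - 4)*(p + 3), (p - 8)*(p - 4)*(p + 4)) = p^2 - 12*p + 32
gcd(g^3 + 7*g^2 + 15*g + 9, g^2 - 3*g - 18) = g + 3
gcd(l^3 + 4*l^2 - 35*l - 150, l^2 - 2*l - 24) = l - 6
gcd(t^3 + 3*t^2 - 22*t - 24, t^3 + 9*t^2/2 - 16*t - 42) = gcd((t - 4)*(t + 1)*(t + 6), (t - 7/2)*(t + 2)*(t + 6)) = t + 6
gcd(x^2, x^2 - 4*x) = x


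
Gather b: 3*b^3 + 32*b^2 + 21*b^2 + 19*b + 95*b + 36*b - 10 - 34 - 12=3*b^3 + 53*b^2 + 150*b - 56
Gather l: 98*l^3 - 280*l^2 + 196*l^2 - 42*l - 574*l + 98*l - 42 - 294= 98*l^3 - 84*l^2 - 518*l - 336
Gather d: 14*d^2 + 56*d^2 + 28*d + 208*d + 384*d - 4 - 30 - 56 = 70*d^2 + 620*d - 90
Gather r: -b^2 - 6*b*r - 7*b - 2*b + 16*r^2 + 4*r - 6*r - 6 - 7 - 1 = -b^2 - 9*b + 16*r^2 + r*(-6*b - 2) - 14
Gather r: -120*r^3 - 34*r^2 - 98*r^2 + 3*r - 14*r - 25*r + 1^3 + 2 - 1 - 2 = -120*r^3 - 132*r^2 - 36*r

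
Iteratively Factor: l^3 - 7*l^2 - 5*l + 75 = (l + 3)*(l^2 - 10*l + 25) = (l - 5)*(l + 3)*(l - 5)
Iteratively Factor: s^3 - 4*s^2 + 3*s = (s - 3)*(s^2 - s) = s*(s - 3)*(s - 1)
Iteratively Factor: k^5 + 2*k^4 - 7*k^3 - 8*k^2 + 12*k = (k)*(k^4 + 2*k^3 - 7*k^2 - 8*k + 12) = k*(k + 2)*(k^3 - 7*k + 6) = k*(k + 2)*(k + 3)*(k^2 - 3*k + 2) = k*(k - 1)*(k + 2)*(k + 3)*(k - 2)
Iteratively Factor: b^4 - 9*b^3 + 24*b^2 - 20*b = (b - 2)*(b^3 - 7*b^2 + 10*b) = (b - 5)*(b - 2)*(b^2 - 2*b) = b*(b - 5)*(b - 2)*(b - 2)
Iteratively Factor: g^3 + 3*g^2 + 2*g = (g)*(g^2 + 3*g + 2) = g*(g + 1)*(g + 2)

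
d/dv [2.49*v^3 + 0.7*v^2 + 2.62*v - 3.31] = 7.47*v^2 + 1.4*v + 2.62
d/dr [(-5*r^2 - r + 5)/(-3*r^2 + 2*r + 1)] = (-13*r^2 + 20*r - 11)/(9*r^4 - 12*r^3 - 2*r^2 + 4*r + 1)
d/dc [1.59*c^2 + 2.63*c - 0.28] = 3.18*c + 2.63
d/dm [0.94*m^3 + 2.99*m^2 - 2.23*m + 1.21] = 2.82*m^2 + 5.98*m - 2.23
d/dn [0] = 0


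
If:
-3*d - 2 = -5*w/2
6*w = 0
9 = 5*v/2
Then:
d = -2/3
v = 18/5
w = 0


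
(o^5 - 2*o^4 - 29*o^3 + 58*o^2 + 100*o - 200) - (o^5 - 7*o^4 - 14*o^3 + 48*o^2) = 5*o^4 - 15*o^3 + 10*o^2 + 100*o - 200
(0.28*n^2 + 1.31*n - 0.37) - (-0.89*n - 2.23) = 0.28*n^2 + 2.2*n + 1.86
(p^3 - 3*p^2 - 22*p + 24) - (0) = p^3 - 3*p^2 - 22*p + 24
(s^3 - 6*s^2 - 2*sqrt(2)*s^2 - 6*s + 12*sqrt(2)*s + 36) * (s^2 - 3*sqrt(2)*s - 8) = s^5 - 5*sqrt(2)*s^4 - 6*s^4 - 2*s^3 + 30*sqrt(2)*s^3 + 12*s^2 + 34*sqrt(2)*s^2 - 204*sqrt(2)*s + 48*s - 288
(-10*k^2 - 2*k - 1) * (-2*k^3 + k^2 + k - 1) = 20*k^5 - 6*k^4 - 10*k^3 + 7*k^2 + k + 1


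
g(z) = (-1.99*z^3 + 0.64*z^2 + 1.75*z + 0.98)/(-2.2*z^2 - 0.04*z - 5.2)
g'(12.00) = 0.92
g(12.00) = 10.31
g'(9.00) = 0.94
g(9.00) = 7.52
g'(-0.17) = -0.28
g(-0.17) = -0.14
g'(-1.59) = 0.96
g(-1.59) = -0.73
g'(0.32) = -0.21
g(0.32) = -0.28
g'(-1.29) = 0.82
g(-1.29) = -0.46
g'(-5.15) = 0.99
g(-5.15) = -4.43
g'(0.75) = 0.24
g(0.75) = -0.28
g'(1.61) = 0.89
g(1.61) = 0.26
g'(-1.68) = 0.99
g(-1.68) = -0.82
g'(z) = (4.4*z + 0.04)*(-1.99*z^3 + 0.64*z^2 + 1.75*z + 0.98)/(-2.2*z^2 - 0.04*z - 5.2)^2 + (-5.97*z^2 + 1.28*z + 1.75)/(-2.2*z^2 - 0.04*z - 5.2) = (4.378*z^4 + 0.1592*z^3 + 34.8684*z^2 - 2.344*z - 9.0608)/(4.84*z^4 + 0.176*z^3 + 22.8816*z^2 + 0.416*z + 27.04)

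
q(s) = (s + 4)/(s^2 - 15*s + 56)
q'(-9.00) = 0.00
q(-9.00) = -0.02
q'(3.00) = 0.21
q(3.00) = 0.35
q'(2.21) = 0.12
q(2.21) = 0.22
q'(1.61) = 0.08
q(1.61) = 0.16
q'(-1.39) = 0.02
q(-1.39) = 0.03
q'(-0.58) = 0.03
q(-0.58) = 0.05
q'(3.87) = 0.42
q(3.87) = 0.61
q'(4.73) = 1.01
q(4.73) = 1.18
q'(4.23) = 0.59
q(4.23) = 0.79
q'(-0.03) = 0.04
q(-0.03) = 0.07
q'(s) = (15 - 2*s)*(s + 4)/(s^2 - 15*s + 56)^2 + 1/(s^2 - 15*s + 56)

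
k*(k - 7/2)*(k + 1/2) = k^3 - 3*k^2 - 7*k/4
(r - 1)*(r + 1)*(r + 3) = r^3 + 3*r^2 - r - 3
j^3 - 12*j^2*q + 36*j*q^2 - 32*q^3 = (j - 8*q)*(j - 2*q)^2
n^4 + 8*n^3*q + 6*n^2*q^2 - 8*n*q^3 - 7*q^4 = (n - q)*(n + q)^2*(n + 7*q)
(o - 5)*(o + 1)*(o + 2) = o^3 - 2*o^2 - 13*o - 10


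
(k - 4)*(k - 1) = k^2 - 5*k + 4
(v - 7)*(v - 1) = v^2 - 8*v + 7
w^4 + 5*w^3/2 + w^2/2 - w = w*(w - 1/2)*(w + 1)*(w + 2)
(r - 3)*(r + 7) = r^2 + 4*r - 21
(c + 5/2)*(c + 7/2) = c^2 + 6*c + 35/4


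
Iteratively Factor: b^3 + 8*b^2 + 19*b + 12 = (b + 1)*(b^2 + 7*b + 12) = (b + 1)*(b + 3)*(b + 4)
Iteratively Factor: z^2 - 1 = (z - 1)*(z + 1)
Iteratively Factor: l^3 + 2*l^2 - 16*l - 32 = (l + 4)*(l^2 - 2*l - 8) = (l + 2)*(l + 4)*(l - 4)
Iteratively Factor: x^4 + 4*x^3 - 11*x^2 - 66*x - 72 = (x + 3)*(x^3 + x^2 - 14*x - 24) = (x - 4)*(x + 3)*(x^2 + 5*x + 6) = (x - 4)*(x + 3)^2*(x + 2)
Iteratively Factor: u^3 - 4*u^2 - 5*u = (u + 1)*(u^2 - 5*u) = (u - 5)*(u + 1)*(u)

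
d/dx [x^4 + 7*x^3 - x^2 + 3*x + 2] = 4*x^3 + 21*x^2 - 2*x + 3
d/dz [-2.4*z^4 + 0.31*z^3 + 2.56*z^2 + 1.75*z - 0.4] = -9.6*z^3 + 0.93*z^2 + 5.12*z + 1.75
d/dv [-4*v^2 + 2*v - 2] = 2 - 8*v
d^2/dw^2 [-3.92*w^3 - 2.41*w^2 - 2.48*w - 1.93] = -23.52*w - 4.82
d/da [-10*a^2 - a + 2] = -20*a - 1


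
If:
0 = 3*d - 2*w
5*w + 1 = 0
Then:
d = -2/15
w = -1/5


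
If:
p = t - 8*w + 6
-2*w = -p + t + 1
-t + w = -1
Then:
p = 7/2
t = 3/2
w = 1/2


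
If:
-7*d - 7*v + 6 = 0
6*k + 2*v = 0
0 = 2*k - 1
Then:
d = 33/14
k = 1/2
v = -3/2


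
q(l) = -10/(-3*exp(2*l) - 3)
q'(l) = -60*exp(2*l)/(-3*exp(2*l) - 3)^2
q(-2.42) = 3.31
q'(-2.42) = -0.05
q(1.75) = 0.10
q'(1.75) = -0.19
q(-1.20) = 3.06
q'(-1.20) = -0.51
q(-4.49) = 3.33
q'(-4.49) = -0.00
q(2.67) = 0.02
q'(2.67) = -0.03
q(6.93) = 0.00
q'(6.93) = -0.00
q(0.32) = 1.15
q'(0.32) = -1.51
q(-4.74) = 3.33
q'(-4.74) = -0.00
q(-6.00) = 3.33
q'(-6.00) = 0.00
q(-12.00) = 3.33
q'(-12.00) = 0.00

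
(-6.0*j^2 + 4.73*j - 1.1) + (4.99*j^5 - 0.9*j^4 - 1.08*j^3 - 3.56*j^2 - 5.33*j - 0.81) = 4.99*j^5 - 0.9*j^4 - 1.08*j^3 - 9.56*j^2 - 0.6*j - 1.91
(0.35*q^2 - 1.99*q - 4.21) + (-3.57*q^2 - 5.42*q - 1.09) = -3.22*q^2 - 7.41*q - 5.3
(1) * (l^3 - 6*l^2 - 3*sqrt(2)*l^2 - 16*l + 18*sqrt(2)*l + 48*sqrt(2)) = l^3 - 6*l^2 - 3*sqrt(2)*l^2 - 16*l + 18*sqrt(2)*l + 48*sqrt(2)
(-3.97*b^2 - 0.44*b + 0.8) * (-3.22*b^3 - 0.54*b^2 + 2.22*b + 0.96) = 12.7834*b^5 + 3.5606*b^4 - 11.1518*b^3 - 5.22*b^2 + 1.3536*b + 0.768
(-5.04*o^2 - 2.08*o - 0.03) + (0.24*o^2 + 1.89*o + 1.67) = -4.8*o^2 - 0.19*o + 1.64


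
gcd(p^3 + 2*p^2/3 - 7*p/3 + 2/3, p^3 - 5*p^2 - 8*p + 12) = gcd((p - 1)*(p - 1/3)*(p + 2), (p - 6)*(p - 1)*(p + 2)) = p^2 + p - 2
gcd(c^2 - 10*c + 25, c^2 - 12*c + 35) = c - 5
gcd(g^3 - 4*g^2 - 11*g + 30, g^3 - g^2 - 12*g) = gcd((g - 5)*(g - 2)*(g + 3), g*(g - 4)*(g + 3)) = g + 3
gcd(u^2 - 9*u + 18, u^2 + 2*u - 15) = u - 3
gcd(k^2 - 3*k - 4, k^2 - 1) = k + 1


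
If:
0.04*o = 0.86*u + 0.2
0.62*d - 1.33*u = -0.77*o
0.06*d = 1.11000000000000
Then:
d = 18.50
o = -16.63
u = -1.01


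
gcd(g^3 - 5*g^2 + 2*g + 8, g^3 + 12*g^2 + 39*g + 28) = g + 1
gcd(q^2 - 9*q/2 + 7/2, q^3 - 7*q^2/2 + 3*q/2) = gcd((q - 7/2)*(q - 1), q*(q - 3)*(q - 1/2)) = 1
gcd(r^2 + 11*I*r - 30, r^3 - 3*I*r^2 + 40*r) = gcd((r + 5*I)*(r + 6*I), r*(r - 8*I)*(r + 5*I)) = r + 5*I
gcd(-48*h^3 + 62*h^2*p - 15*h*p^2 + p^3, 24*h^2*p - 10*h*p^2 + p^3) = -6*h + p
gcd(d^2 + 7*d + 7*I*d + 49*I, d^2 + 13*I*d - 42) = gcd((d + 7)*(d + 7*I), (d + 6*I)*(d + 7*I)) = d + 7*I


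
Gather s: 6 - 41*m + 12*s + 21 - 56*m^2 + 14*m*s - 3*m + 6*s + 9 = -56*m^2 - 44*m + s*(14*m + 18) + 36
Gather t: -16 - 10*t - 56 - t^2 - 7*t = -t^2 - 17*t - 72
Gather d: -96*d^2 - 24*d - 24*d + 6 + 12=-96*d^2 - 48*d + 18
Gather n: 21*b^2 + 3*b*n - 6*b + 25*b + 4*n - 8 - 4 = 21*b^2 + 19*b + n*(3*b + 4) - 12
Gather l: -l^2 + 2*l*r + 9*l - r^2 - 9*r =-l^2 + l*(2*r + 9) - r^2 - 9*r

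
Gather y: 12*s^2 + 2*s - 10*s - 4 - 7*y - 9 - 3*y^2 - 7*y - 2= 12*s^2 - 8*s - 3*y^2 - 14*y - 15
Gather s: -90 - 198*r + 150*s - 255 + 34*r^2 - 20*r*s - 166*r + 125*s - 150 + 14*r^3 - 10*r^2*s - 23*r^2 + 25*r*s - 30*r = 14*r^3 + 11*r^2 - 394*r + s*(-10*r^2 + 5*r + 275) - 495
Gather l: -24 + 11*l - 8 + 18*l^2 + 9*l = 18*l^2 + 20*l - 32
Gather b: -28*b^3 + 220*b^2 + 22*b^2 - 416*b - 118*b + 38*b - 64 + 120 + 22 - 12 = -28*b^3 + 242*b^2 - 496*b + 66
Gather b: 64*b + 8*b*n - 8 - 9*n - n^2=b*(8*n + 64) - n^2 - 9*n - 8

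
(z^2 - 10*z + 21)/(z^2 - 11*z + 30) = (z^2 - 10*z + 21)/(z^2 - 11*z + 30)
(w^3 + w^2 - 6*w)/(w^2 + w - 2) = w*(w^2 + w - 6)/(w^2 + w - 2)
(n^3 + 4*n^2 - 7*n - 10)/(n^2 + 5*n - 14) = (n^2 + 6*n + 5)/(n + 7)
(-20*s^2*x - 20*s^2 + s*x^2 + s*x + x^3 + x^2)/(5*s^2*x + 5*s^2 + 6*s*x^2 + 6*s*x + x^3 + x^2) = (-4*s + x)/(s + x)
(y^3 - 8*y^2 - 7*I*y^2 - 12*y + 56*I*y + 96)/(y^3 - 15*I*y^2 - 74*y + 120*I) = (y^2 - y*(8 + 3*I) + 24*I)/(y^2 - 11*I*y - 30)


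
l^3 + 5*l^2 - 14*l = l*(l - 2)*(l + 7)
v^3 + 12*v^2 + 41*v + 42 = (v + 2)*(v + 3)*(v + 7)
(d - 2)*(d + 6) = d^2 + 4*d - 12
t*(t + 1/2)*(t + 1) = t^3 + 3*t^2/2 + t/2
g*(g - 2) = g^2 - 2*g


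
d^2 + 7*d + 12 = (d + 3)*(d + 4)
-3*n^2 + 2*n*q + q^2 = (-n + q)*(3*n + q)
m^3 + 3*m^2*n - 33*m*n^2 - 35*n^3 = (m - 5*n)*(m + n)*(m + 7*n)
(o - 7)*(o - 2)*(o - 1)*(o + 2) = o^4 - 8*o^3 + 3*o^2 + 32*o - 28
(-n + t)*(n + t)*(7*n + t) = -7*n^3 - n^2*t + 7*n*t^2 + t^3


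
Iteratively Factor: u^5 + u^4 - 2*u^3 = (u)*(u^4 + u^3 - 2*u^2) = u^2*(u^3 + u^2 - 2*u) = u^2*(u + 2)*(u^2 - u) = u^3*(u + 2)*(u - 1)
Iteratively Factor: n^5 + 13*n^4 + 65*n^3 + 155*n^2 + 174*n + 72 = (n + 4)*(n^4 + 9*n^3 + 29*n^2 + 39*n + 18) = (n + 3)*(n + 4)*(n^3 + 6*n^2 + 11*n + 6) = (n + 1)*(n + 3)*(n + 4)*(n^2 + 5*n + 6) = (n + 1)*(n + 3)^2*(n + 4)*(n + 2)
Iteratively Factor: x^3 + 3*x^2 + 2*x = (x + 1)*(x^2 + 2*x) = x*(x + 1)*(x + 2)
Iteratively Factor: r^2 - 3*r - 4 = (r - 4)*(r + 1)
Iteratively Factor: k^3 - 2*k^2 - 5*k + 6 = (k - 1)*(k^2 - k - 6) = (k - 1)*(k + 2)*(k - 3)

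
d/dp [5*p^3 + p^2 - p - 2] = 15*p^2 + 2*p - 1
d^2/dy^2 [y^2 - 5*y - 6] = 2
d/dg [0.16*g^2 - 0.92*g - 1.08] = 0.32*g - 0.92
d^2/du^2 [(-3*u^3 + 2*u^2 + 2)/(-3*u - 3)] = 2*(3*u^3 + 9*u^2 + 9*u - 4)/(3*(u^3 + 3*u^2 + 3*u + 1))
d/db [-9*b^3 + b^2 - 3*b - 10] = -27*b^2 + 2*b - 3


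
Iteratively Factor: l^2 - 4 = (l + 2)*(l - 2)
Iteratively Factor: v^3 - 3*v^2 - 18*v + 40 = (v + 4)*(v^2 - 7*v + 10) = (v - 2)*(v + 4)*(v - 5)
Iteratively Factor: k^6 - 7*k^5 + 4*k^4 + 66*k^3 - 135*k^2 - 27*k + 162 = (k - 3)*(k^5 - 4*k^4 - 8*k^3 + 42*k^2 - 9*k - 54) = (k - 3)^2*(k^4 - k^3 - 11*k^2 + 9*k + 18) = (k - 3)^2*(k - 2)*(k^3 + k^2 - 9*k - 9) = (k - 3)^2*(k - 2)*(k + 1)*(k^2 - 9) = (k - 3)^2*(k - 2)*(k + 1)*(k + 3)*(k - 3)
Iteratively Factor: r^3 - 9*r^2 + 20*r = (r)*(r^2 - 9*r + 20) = r*(r - 4)*(r - 5)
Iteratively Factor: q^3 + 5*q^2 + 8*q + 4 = (q + 2)*(q^2 + 3*q + 2) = (q + 1)*(q + 2)*(q + 2)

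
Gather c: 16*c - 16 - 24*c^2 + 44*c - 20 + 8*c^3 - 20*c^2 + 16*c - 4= 8*c^3 - 44*c^2 + 76*c - 40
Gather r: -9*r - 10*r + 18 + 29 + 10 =57 - 19*r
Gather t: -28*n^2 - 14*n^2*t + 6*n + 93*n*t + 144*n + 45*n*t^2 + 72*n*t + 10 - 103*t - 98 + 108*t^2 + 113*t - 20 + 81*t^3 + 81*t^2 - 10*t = -28*n^2 + 150*n + 81*t^3 + t^2*(45*n + 189) + t*(-14*n^2 + 165*n) - 108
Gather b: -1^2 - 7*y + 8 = 7 - 7*y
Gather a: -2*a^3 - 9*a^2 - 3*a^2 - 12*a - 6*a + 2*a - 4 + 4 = -2*a^3 - 12*a^2 - 16*a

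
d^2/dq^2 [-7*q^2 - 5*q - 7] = -14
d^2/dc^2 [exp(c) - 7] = exp(c)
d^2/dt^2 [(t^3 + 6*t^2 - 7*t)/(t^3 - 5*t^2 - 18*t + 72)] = 2*(11*t^6 + 33*t^5 - 3*t^4 - 3181*t^3 + 5616*t^2 + 7992*t + 22032)/(t^9 - 15*t^8 + 21*t^7 + 631*t^6 - 2538*t^5 - 7236*t^4 + 48600*t^3 - 7776*t^2 - 279936*t + 373248)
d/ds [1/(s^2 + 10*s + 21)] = 2*(-s - 5)/(s^2 + 10*s + 21)^2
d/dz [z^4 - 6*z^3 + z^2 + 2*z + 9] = 4*z^3 - 18*z^2 + 2*z + 2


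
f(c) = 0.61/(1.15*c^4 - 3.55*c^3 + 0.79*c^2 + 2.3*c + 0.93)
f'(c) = 0.61*(-4.6*c^3 + 10.65*c^2 - 1.58*c - 2.3)/(1.15*c^4 - 3.55*c^3 + 0.79*c^2 + 2.3*c + 0.93)^2 = (-2.806*c^3 + 6.4965*c^2 - 0.9638*c - 1.403)/(1.15*c^4 - 3.55*c^3 + 0.79*c^2 + 2.3*c + 0.93)^2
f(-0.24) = 1.28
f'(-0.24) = -3.34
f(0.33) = 0.37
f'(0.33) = -0.40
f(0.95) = 0.35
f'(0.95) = 0.38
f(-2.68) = 0.00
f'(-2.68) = 0.01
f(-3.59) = 0.00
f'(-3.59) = 0.00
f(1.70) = -0.86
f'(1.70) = 3.83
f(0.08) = 0.55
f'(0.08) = -1.15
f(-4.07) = 0.00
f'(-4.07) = 0.00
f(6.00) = 0.00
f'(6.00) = -0.00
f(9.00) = 0.00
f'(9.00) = -0.00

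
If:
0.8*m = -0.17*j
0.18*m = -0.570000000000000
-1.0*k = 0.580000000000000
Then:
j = 14.90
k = -0.58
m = -3.17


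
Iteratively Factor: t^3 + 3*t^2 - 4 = (t - 1)*(t^2 + 4*t + 4) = (t - 1)*(t + 2)*(t + 2)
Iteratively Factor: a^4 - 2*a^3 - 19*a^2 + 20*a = (a - 1)*(a^3 - a^2 - 20*a) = (a - 5)*(a - 1)*(a^2 + 4*a) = a*(a - 5)*(a - 1)*(a + 4)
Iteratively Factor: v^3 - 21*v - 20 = (v + 1)*(v^2 - v - 20) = (v - 5)*(v + 1)*(v + 4)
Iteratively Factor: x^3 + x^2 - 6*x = (x + 3)*(x^2 - 2*x) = (x - 2)*(x + 3)*(x)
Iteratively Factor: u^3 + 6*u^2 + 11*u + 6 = (u + 1)*(u^2 + 5*u + 6) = (u + 1)*(u + 2)*(u + 3)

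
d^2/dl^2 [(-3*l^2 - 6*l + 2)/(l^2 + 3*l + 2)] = 2*(3*l^3 + 24*l^2 + 54*l + 38)/(l^6 + 9*l^5 + 33*l^4 + 63*l^3 + 66*l^2 + 36*l + 8)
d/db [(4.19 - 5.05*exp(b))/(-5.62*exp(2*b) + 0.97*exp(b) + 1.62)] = (-28.381*exp(2*b) + 47.0956*exp(b) - 12.2453)*exp(b)/(31.5844*exp(4*b) - 10.9028*exp(3*b) - 17.2679*exp(2*b) + 3.1428*exp(b) + 2.6244)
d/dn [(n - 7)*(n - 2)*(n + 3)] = 3*n^2 - 12*n - 13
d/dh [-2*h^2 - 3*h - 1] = -4*h - 3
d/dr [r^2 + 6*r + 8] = 2*r + 6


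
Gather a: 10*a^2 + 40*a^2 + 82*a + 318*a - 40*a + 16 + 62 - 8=50*a^2 + 360*a + 70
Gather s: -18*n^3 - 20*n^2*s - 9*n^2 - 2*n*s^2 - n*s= -18*n^3 - 9*n^2 - 2*n*s^2 + s*(-20*n^2 - n)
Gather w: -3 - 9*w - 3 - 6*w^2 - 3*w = -6*w^2 - 12*w - 6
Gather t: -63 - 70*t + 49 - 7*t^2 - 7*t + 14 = -7*t^2 - 77*t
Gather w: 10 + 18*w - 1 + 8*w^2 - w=8*w^2 + 17*w + 9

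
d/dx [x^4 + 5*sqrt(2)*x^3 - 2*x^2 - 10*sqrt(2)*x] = 4*x^3 + 15*sqrt(2)*x^2 - 4*x - 10*sqrt(2)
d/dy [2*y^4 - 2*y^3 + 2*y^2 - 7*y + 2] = 8*y^3 - 6*y^2 + 4*y - 7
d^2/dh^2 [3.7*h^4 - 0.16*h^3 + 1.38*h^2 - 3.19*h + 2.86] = 44.4*h^2 - 0.96*h + 2.76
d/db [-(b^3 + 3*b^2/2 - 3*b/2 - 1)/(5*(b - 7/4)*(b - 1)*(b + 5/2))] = 4*(28*b^2 + 172*b + 187)/(5*(64*b^4 + 96*b^3 - 524*b^2 - 420*b + 1225))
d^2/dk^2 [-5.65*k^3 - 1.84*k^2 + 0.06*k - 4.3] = -33.9*k - 3.68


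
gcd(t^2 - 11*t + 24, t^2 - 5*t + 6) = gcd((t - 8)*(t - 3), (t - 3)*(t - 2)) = t - 3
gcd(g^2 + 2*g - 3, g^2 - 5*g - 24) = g + 3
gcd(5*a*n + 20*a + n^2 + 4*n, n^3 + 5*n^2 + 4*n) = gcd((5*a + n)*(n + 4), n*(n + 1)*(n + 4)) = n + 4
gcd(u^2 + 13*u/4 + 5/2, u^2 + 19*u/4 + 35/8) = u + 5/4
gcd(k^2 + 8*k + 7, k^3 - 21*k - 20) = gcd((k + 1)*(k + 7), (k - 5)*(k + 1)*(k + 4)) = k + 1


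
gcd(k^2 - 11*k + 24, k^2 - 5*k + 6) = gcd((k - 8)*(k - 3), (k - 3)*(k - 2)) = k - 3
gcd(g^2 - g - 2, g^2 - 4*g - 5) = g + 1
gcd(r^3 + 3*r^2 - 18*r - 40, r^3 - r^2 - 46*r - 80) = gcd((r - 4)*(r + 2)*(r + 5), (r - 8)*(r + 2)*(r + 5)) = r^2 + 7*r + 10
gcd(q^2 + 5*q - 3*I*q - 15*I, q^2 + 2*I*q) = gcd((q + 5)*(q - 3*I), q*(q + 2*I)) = 1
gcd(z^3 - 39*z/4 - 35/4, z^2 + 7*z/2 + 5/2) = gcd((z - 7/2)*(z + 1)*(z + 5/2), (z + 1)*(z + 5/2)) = z^2 + 7*z/2 + 5/2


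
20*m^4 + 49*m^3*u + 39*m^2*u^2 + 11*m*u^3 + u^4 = (m + u)^2*(4*m + u)*(5*m + u)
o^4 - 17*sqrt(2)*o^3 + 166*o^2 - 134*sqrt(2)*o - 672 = (o - 8*sqrt(2))*(o - 7*sqrt(2))*(o - 3*sqrt(2))*(o + sqrt(2))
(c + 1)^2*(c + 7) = c^3 + 9*c^2 + 15*c + 7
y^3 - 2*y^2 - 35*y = y*(y - 7)*(y + 5)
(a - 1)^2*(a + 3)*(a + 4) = a^4 + 5*a^3 - a^2 - 17*a + 12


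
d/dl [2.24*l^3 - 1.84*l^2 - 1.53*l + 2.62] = 6.72*l^2 - 3.68*l - 1.53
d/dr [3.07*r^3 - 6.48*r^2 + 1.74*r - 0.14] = 9.21*r^2 - 12.96*r + 1.74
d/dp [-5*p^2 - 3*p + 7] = -10*p - 3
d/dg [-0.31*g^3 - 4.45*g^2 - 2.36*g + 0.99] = -0.93*g^2 - 8.9*g - 2.36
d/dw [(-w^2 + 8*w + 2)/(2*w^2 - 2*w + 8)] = (-7*w^2 - 12*w + 34)/(2*(w^4 - 2*w^3 + 9*w^2 - 8*w + 16))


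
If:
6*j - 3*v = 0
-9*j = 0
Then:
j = 0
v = 0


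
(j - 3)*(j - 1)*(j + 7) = j^3 + 3*j^2 - 25*j + 21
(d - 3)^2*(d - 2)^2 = d^4 - 10*d^3 + 37*d^2 - 60*d + 36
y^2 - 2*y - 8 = (y - 4)*(y + 2)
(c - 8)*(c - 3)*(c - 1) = c^3 - 12*c^2 + 35*c - 24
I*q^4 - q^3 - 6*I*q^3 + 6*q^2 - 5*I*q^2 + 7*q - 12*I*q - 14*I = (q - 7)*(q + 1)*(q + 2*I)*(I*q + 1)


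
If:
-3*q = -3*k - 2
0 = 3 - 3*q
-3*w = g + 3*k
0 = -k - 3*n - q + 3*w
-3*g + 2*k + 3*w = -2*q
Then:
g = 5/12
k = 1/3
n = -11/12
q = 1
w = -17/36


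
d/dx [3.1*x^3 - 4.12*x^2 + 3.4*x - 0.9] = 9.3*x^2 - 8.24*x + 3.4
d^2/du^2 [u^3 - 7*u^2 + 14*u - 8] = 6*u - 14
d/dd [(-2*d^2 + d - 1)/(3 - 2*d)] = (4*d^2 - 12*d + 1)/(4*d^2 - 12*d + 9)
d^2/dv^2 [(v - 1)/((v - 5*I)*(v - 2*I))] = (2*v^3 - 6*v^2 + v*(60 + 42*I) + 78 - 140*I)/(v^6 - 21*I*v^5 - 177*v^4 + 763*I*v^3 + 1770*v^2 - 2100*I*v - 1000)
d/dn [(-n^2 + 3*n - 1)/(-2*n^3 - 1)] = (-2*n^4 + 12*n^3 - 6*n^2 + 2*n - 3)/(4*n^6 + 4*n^3 + 1)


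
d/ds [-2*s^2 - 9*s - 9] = -4*s - 9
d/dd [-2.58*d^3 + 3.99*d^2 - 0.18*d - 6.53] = -7.74*d^2 + 7.98*d - 0.18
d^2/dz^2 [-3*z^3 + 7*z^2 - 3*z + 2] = 14 - 18*z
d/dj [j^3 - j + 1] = 3*j^2 - 1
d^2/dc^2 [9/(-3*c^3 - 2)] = 324*c*(1 - 3*c^3)/(3*c^3 + 2)^3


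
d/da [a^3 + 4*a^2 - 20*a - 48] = 3*a^2 + 8*a - 20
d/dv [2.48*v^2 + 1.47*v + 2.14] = 4.96*v + 1.47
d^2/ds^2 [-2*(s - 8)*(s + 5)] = -4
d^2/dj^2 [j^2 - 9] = 2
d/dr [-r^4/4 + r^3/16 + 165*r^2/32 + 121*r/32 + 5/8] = -r^3 + 3*r^2/16 + 165*r/16 + 121/32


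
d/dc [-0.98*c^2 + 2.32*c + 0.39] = 2.32 - 1.96*c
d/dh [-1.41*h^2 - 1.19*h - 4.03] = -2.82*h - 1.19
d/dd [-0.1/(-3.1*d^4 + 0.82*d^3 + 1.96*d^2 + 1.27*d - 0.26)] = (-1.24*d^3 + 0.246*d^2 + 0.392*d + 0.127)/(-3.1*d^4 + 0.82*d^3 + 1.96*d^2 + 1.27*d - 0.26)^2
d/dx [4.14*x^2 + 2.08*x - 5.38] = 8.28*x + 2.08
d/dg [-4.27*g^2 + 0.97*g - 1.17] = 0.97 - 8.54*g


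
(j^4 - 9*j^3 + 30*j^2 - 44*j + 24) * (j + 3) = j^5 - 6*j^4 + 3*j^3 + 46*j^2 - 108*j + 72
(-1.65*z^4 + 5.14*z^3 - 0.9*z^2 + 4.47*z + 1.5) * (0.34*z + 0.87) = -0.561*z^5 + 0.3121*z^4 + 4.1658*z^3 + 0.7368*z^2 + 4.3989*z + 1.305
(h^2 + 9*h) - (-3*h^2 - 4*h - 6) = 4*h^2 + 13*h + 6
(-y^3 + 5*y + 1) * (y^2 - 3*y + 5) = -y^5 + 3*y^4 - 14*y^2 + 22*y + 5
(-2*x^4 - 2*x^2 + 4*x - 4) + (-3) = -2*x^4 - 2*x^2 + 4*x - 7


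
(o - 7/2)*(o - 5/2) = o^2 - 6*o + 35/4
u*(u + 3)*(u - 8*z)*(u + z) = u^4 - 7*u^3*z + 3*u^3 - 8*u^2*z^2 - 21*u^2*z - 24*u*z^2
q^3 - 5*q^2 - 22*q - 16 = (q - 8)*(q + 1)*(q + 2)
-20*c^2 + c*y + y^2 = (-4*c + y)*(5*c + y)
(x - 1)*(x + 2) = x^2 + x - 2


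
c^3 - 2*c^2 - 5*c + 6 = (c - 3)*(c - 1)*(c + 2)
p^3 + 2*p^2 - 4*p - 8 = (p - 2)*(p + 2)^2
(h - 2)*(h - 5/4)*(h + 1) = h^3 - 9*h^2/4 - 3*h/4 + 5/2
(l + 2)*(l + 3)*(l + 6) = l^3 + 11*l^2 + 36*l + 36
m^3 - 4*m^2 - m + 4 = (m - 4)*(m - 1)*(m + 1)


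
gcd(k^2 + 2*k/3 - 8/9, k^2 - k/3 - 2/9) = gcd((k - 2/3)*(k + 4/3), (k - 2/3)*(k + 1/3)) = k - 2/3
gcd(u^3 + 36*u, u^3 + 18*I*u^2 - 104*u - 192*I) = u + 6*I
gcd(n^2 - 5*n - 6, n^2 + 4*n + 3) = n + 1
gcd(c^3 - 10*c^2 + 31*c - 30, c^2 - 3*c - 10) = c - 5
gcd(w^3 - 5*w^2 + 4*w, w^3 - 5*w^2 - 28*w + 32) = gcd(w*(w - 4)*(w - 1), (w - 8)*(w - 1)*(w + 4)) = w - 1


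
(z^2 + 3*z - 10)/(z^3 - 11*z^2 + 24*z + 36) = (z^2 + 3*z - 10)/(z^3 - 11*z^2 + 24*z + 36)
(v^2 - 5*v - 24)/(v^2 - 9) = (v - 8)/(v - 3)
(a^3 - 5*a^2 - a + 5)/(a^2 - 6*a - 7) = (a^2 - 6*a + 5)/(a - 7)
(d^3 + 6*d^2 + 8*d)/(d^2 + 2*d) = d + 4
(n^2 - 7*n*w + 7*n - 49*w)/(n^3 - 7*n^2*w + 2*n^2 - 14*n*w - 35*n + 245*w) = 1/(n - 5)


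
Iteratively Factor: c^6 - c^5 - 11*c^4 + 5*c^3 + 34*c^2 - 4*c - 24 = (c + 2)*(c^5 - 3*c^4 - 5*c^3 + 15*c^2 + 4*c - 12) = (c + 2)^2*(c^4 - 5*c^3 + 5*c^2 + 5*c - 6) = (c - 2)*(c + 2)^2*(c^3 - 3*c^2 - c + 3) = (c - 2)*(c + 1)*(c + 2)^2*(c^2 - 4*c + 3) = (c - 2)*(c - 1)*(c + 1)*(c + 2)^2*(c - 3)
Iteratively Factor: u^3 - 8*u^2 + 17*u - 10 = (u - 1)*(u^2 - 7*u + 10) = (u - 2)*(u - 1)*(u - 5)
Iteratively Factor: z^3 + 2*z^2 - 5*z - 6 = (z + 3)*(z^2 - z - 2) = (z - 2)*(z + 3)*(z + 1)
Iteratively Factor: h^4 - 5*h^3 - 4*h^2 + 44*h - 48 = (h - 2)*(h^3 - 3*h^2 - 10*h + 24) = (h - 2)^2*(h^2 - h - 12) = (h - 4)*(h - 2)^2*(h + 3)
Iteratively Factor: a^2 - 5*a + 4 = (a - 4)*(a - 1)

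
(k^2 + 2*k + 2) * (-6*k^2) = -6*k^4 - 12*k^3 - 12*k^2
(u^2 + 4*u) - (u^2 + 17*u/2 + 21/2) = -9*u/2 - 21/2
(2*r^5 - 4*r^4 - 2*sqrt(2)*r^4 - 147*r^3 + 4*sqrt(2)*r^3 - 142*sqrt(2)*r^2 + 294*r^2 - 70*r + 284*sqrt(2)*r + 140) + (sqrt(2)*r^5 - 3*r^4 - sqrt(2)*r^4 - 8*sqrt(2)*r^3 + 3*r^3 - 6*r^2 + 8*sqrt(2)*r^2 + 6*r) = sqrt(2)*r^5 + 2*r^5 - 7*r^4 - 3*sqrt(2)*r^4 - 144*r^3 - 4*sqrt(2)*r^3 - 134*sqrt(2)*r^2 + 288*r^2 - 64*r + 284*sqrt(2)*r + 140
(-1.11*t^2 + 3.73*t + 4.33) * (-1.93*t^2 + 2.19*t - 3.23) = 2.1423*t^4 - 9.6298*t^3 + 3.3971*t^2 - 2.5652*t - 13.9859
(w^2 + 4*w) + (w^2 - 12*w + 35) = 2*w^2 - 8*w + 35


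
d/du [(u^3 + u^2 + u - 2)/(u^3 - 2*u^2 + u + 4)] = 3*(-u^4 + 7*u^2 + 2)/(u^6 - 4*u^5 + 6*u^4 + 4*u^3 - 15*u^2 + 8*u + 16)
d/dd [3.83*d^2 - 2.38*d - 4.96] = 7.66*d - 2.38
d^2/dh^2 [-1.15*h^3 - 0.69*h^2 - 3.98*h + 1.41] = -6.9*h - 1.38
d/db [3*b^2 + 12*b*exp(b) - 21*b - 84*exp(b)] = 12*b*exp(b) + 6*b - 72*exp(b) - 21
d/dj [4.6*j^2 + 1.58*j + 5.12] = 9.2*j + 1.58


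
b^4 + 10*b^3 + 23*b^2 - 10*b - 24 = (b - 1)*(b + 1)*(b + 4)*(b + 6)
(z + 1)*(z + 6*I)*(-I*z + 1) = -I*z^3 + 7*z^2 - I*z^2 + 7*z + 6*I*z + 6*I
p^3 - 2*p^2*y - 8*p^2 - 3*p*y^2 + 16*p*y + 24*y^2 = (p - 8)*(p - 3*y)*(p + y)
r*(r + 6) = r^2 + 6*r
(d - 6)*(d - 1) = d^2 - 7*d + 6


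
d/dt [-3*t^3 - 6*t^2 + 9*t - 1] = -9*t^2 - 12*t + 9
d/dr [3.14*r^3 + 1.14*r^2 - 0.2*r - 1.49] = 9.42*r^2 + 2.28*r - 0.2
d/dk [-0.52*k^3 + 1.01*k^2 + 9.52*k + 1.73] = -1.56*k^2 + 2.02*k + 9.52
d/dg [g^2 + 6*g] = 2*g + 6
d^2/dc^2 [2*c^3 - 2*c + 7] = 12*c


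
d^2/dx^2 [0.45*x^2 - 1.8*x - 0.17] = 0.900000000000000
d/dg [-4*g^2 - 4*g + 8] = -8*g - 4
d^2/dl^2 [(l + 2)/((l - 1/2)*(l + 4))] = 8*(2*l^3 + 12*l^2 + 54*l + 71)/(8*l^6 + 84*l^5 + 246*l^4 + 7*l^3 - 492*l^2 + 336*l - 64)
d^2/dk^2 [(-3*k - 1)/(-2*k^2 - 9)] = 12*(2*k^3 + 2*k^2 - 27*k - 3)/(8*k^6 + 108*k^4 + 486*k^2 + 729)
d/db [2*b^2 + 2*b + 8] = 4*b + 2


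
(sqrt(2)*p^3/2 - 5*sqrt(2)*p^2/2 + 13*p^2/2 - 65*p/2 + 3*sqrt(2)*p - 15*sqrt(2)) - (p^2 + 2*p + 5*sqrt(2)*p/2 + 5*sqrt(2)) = sqrt(2)*p^3/2 - 5*sqrt(2)*p^2/2 + 11*p^2/2 - 69*p/2 + sqrt(2)*p/2 - 20*sqrt(2)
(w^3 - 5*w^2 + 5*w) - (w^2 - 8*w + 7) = w^3 - 6*w^2 + 13*w - 7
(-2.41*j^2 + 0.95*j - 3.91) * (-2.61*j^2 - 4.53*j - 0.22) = 6.2901*j^4 + 8.4378*j^3 + 6.4318*j^2 + 17.5033*j + 0.8602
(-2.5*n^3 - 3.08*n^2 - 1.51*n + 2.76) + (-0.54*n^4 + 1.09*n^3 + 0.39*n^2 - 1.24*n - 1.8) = -0.54*n^4 - 1.41*n^3 - 2.69*n^2 - 2.75*n + 0.96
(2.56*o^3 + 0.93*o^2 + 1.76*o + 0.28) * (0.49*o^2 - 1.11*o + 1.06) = 1.2544*o^5 - 2.3859*o^4 + 2.5437*o^3 - 0.8306*o^2 + 1.5548*o + 0.2968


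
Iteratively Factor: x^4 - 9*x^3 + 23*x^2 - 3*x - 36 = (x + 1)*(x^3 - 10*x^2 + 33*x - 36) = (x - 4)*(x + 1)*(x^2 - 6*x + 9) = (x - 4)*(x - 3)*(x + 1)*(x - 3)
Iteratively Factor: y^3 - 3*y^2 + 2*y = (y)*(y^2 - 3*y + 2) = y*(y - 2)*(y - 1)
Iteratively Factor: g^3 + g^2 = (g)*(g^2 + g) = g*(g + 1)*(g)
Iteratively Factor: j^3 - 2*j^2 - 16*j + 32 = (j + 4)*(j^2 - 6*j + 8) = (j - 4)*(j + 4)*(j - 2)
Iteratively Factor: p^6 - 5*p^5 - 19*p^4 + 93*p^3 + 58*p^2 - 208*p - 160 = (p - 4)*(p^5 - p^4 - 23*p^3 + p^2 + 62*p + 40) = (p - 4)*(p + 1)*(p^4 - 2*p^3 - 21*p^2 + 22*p + 40) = (p - 4)*(p + 1)*(p + 4)*(p^3 - 6*p^2 + 3*p + 10) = (p - 4)*(p + 1)^2*(p + 4)*(p^2 - 7*p + 10) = (p - 5)*(p - 4)*(p + 1)^2*(p + 4)*(p - 2)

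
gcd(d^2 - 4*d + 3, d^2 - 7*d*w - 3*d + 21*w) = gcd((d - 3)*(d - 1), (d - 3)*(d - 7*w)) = d - 3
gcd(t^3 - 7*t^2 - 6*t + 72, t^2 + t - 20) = t - 4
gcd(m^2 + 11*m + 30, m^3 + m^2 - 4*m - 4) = 1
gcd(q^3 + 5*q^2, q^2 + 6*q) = q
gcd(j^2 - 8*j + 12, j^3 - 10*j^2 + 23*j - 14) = j - 2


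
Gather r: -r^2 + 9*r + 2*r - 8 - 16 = -r^2 + 11*r - 24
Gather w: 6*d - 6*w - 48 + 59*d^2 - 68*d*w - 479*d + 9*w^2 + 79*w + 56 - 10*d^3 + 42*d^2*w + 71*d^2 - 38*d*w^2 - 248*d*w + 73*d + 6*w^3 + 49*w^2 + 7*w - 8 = -10*d^3 + 130*d^2 - 400*d + 6*w^3 + w^2*(58 - 38*d) + w*(42*d^2 - 316*d + 80)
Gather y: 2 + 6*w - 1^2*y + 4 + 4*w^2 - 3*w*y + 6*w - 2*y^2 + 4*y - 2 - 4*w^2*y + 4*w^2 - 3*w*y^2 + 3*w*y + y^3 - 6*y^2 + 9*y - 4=8*w^2 + 12*w + y^3 + y^2*(-3*w - 8) + y*(12 - 4*w^2)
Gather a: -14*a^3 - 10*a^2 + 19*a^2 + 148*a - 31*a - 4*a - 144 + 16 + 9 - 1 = -14*a^3 + 9*a^2 + 113*a - 120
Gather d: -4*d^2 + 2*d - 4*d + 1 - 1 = -4*d^2 - 2*d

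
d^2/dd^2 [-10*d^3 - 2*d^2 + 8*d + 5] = -60*d - 4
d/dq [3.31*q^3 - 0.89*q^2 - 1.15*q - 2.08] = 9.93*q^2 - 1.78*q - 1.15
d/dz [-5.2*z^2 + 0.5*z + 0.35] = 0.5 - 10.4*z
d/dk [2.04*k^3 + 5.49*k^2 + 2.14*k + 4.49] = 6.12*k^2 + 10.98*k + 2.14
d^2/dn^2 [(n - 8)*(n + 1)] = 2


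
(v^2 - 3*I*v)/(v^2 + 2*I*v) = (v - 3*I)/(v + 2*I)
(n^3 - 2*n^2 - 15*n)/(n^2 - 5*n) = n + 3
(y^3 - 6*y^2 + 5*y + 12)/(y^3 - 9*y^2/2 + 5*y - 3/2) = 2*(y^2 - 3*y - 4)/(2*y^2 - 3*y + 1)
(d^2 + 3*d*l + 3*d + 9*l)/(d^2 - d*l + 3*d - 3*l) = (d + 3*l)/(d - l)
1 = 1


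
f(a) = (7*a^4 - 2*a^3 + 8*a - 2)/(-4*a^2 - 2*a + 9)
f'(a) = (8*a + 2)*(7*a^4 - 2*a^3 + 8*a - 2)/(-4*a^2 - 2*a + 9)^2 + (28*a^3 - 6*a^2 + 8)/(-4*a^2 - 2*a + 9) = 2*(-28*a^5 - 17*a^4 + 130*a^3 - 11*a^2 - 8*a + 34)/(16*a^4 + 16*a^3 - 68*a^2 - 36*a + 81)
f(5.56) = -50.79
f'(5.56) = -18.08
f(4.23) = -29.87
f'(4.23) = -13.37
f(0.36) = 0.12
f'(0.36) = 1.17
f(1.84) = -9.79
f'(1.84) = 0.19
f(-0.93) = -0.35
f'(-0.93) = -2.41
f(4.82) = -38.38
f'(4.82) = -15.47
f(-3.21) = -30.30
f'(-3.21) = 10.17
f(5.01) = -41.38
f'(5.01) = -16.14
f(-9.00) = -159.30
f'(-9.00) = 32.79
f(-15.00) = -419.28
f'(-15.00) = 53.85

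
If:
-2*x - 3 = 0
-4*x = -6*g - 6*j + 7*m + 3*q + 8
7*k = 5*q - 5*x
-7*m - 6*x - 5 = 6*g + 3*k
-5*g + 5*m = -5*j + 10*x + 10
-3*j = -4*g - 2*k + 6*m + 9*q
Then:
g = 951/2572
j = -739/5144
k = 8895/5144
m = -2503/5144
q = 4737/5144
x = -3/2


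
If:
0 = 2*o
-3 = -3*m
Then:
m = 1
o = 0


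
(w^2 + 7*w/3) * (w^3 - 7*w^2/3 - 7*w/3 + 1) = w^5 - 70*w^3/9 - 40*w^2/9 + 7*w/3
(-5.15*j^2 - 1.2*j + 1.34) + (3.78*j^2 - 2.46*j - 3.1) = -1.37*j^2 - 3.66*j - 1.76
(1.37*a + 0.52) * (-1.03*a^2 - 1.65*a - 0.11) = -1.4111*a^3 - 2.7961*a^2 - 1.0087*a - 0.0572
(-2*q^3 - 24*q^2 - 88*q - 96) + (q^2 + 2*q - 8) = -2*q^3 - 23*q^2 - 86*q - 104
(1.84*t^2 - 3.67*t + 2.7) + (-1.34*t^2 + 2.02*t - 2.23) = 0.5*t^2 - 1.65*t + 0.47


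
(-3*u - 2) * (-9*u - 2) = 27*u^2 + 24*u + 4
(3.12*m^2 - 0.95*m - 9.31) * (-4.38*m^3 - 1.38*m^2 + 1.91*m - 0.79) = -13.6656*m^5 - 0.144600000000001*m^4 + 48.048*m^3 + 8.5685*m^2 - 17.0316*m + 7.3549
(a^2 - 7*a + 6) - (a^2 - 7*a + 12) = -6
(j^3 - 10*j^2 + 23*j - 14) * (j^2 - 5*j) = j^5 - 15*j^4 + 73*j^3 - 129*j^2 + 70*j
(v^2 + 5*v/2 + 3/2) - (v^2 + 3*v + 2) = -v/2 - 1/2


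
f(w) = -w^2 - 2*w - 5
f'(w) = -2*w - 2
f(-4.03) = -13.18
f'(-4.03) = 6.06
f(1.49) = -10.20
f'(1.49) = -4.98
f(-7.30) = -43.69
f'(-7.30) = 12.60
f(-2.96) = -7.84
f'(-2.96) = 3.92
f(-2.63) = -6.66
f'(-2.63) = 3.26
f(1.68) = -11.18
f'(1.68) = -5.36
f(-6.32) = -32.30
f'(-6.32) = 10.64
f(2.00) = -13.00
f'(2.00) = -6.00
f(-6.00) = -29.00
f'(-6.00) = 10.00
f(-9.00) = -68.00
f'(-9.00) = 16.00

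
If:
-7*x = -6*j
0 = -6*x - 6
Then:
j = -7/6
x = -1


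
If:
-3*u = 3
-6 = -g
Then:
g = 6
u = -1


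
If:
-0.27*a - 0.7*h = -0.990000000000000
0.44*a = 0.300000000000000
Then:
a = 0.68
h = 1.15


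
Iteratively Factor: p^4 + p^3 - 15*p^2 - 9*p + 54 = (p + 3)*(p^3 - 2*p^2 - 9*p + 18) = (p - 2)*(p + 3)*(p^2 - 9) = (p - 3)*(p - 2)*(p + 3)*(p + 3)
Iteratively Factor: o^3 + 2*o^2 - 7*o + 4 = (o - 1)*(o^2 + 3*o - 4) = (o - 1)^2*(o + 4)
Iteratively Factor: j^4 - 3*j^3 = (j)*(j^3 - 3*j^2) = j^2*(j^2 - 3*j) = j^3*(j - 3)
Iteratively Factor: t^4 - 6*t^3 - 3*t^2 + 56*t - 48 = (t - 4)*(t^3 - 2*t^2 - 11*t + 12) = (t - 4)^2*(t^2 + 2*t - 3) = (t - 4)^2*(t + 3)*(t - 1)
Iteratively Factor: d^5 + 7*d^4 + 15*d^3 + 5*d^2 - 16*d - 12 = (d + 1)*(d^4 + 6*d^3 + 9*d^2 - 4*d - 12) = (d + 1)*(d + 2)*(d^3 + 4*d^2 + d - 6) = (d - 1)*(d + 1)*(d + 2)*(d^2 + 5*d + 6) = (d - 1)*(d + 1)*(d + 2)*(d + 3)*(d + 2)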